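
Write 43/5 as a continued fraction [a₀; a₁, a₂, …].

[8; 1, 1, 2]

43 ÷ 5 → quotient 8, remainder 3
5 ÷ 3 → quotient 1, remainder 2
3 ÷ 2 → quotient 1, remainder 1
2 ÷ 1 → quotient 2, remainder 0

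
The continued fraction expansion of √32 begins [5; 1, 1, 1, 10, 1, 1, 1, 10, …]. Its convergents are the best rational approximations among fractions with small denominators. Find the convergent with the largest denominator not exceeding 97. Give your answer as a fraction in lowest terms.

379/67

a_0 = 5: 5/1  (≤ bound)
a_1 = 1: 6/1  (≤ bound)
a_2 = 1: 11/2  (≤ bound)
a_3 = 1: 17/3  (≤ bound)
a_4 = 10: 181/32  (≤ bound)
a_5 = 1: 198/35  (≤ bound)
a_6 = 1: 379/67  (≤ bound)
a_7 = 1: 577/102  (> 97, stop)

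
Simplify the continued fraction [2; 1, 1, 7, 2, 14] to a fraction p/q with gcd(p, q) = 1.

1172/463

Use the convergent recurrence hₖ = aₖ·hₖ₋₁ + hₖ₋₂ (and likewise for the denominators kₖ):
a_0 = 2: 2/1
a_1 = 1: 3/1
a_2 = 1: 5/2
a_3 = 7: 38/15
a_4 = 2: 81/32
a_5 = 14: 1172/463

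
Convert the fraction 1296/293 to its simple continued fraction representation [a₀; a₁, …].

Repeatedly divide and take the remainder:
1296 = 4·293 + 124, so a_0 = 4
293 = 2·124 + 45, so a_1 = 2
124 = 2·45 + 34, so a_2 = 2
45 = 1·34 + 11, so a_3 = 1
34 = 3·11 + 1, so a_4 = 3
11 = 11·1 + 0, so a_5 = 11

[4; 2, 2, 1, 3, 11]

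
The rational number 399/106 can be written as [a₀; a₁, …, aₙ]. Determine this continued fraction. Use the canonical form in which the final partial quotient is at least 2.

399 ÷ 106 → quotient 3, remainder 81
106 ÷ 81 → quotient 1, remainder 25
81 ÷ 25 → quotient 3, remainder 6
25 ÷ 6 → quotient 4, remainder 1
6 ÷ 1 → quotient 6, remainder 0

[3; 1, 3, 4, 6]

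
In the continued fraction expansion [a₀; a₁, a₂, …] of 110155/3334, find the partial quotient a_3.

1

110155 = 33·3334 + 133, so a_0 = 33
3334 = 25·133 + 9, so a_1 = 25
133 = 14·9 + 7, so a_2 = 14
9 = 1·7 + 2, so a_3 = 1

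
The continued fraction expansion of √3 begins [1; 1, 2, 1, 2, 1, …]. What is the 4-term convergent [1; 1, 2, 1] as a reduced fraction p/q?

a_0 = 1: 1/1
a_1 = 1: 2/1
a_2 = 2: 5/3
a_3 = 1: 7/4

7/4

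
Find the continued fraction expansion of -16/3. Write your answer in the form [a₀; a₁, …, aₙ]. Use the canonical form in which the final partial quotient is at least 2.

⌊-16/3⌋ = -6, remainder 2
⌊3/2⌋ = 1, remainder 1
⌊2/1⌋ = 2, remainder 0

[-6; 1, 2]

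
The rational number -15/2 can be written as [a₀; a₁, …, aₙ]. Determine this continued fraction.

Run the Euclidean algorithm, recording each quotient:
⌊-15/2⌋ = -8, remainder 1
⌊2/1⌋ = 2, remainder 0

[-8; 2]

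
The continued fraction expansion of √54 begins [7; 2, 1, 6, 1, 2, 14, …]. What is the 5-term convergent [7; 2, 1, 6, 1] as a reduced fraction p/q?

169/23

Work from the innermost term outward:
Start with 1.
6 + 1/(1/1) = 6 + 1/1 = 7/1
1 + 1/(7/1) = 1 + 1/7 = 8/7
2 + 1/(8/7) = 2 + 7/8 = 23/8
7 + 1/(23/8) = 7 + 8/23 = 169/23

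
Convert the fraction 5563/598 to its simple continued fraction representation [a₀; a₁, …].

5563 = 9·598 + 181, so a_0 = 9
598 = 3·181 + 55, so a_1 = 3
181 = 3·55 + 16, so a_2 = 3
55 = 3·16 + 7, so a_3 = 3
16 = 2·7 + 2, so a_4 = 2
7 = 3·2 + 1, so a_5 = 3
2 = 2·1 + 0, so a_6 = 2

[9; 3, 3, 3, 2, 3, 2]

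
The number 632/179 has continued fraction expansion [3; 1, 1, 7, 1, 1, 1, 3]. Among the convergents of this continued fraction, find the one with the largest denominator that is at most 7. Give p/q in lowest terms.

7/2

a_0 = 3: 3/1  (≤ bound)
a_1 = 1: 4/1  (≤ bound)
a_2 = 1: 7/2  (≤ bound)
a_3 = 7: 53/15  (> 7, stop)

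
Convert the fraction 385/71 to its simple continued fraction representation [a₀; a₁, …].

385 ÷ 71 → quotient 5, remainder 30
71 ÷ 30 → quotient 2, remainder 11
30 ÷ 11 → quotient 2, remainder 8
11 ÷ 8 → quotient 1, remainder 3
8 ÷ 3 → quotient 2, remainder 2
3 ÷ 2 → quotient 1, remainder 1
2 ÷ 1 → quotient 2, remainder 0

[5; 2, 2, 1, 2, 1, 2]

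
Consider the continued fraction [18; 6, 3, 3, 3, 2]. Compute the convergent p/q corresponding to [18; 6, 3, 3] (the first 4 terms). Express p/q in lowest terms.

Start with 3.
3 + 1/(3/1) = 3 + 1/3 = 10/3
6 + 1/(10/3) = 6 + 3/10 = 63/10
18 + 1/(63/10) = 18 + 10/63 = 1144/63

1144/63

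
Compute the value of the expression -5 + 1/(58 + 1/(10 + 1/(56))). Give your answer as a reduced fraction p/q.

-162409/32594

Compute successive convergents:
a_0 = -5: -5/1
a_1 = 58: -289/58
a_2 = 10: -2895/581
a_3 = 56: -162409/32594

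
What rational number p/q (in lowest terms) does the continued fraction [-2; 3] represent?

-5/3

Starting at the tail and folding back:
Start with 3.
-2 + 1/(3/1) = -2 + 1/3 = -5/3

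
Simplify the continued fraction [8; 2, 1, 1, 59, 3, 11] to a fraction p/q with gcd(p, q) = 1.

85564/10187

a_0 = 8: 8/1
a_1 = 2: 17/2
a_2 = 1: 25/3
a_3 = 1: 42/5
a_4 = 59: 2503/298
a_5 = 3: 7551/899
a_6 = 11: 85564/10187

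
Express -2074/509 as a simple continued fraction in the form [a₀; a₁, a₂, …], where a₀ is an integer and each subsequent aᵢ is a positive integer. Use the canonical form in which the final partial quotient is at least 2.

-2074 = -5·509 + 471, so a_0 = -5
509 = 1·471 + 38, so a_1 = 1
471 = 12·38 + 15, so a_2 = 12
38 = 2·15 + 8, so a_3 = 2
15 = 1·8 + 7, so a_4 = 1
8 = 1·7 + 1, so a_5 = 1
7 = 7·1 + 0, so a_6 = 7

[-5; 1, 12, 2, 1, 1, 7]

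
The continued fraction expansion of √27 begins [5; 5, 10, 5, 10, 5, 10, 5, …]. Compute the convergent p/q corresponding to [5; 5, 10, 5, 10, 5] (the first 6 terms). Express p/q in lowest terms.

Build up convergents one term at a time:
a_0 = 5: 5/1
a_1 = 5: 26/5
a_2 = 10: 265/51
a_3 = 5: 1351/260
a_4 = 10: 13775/2651
a_5 = 5: 70226/13515

70226/13515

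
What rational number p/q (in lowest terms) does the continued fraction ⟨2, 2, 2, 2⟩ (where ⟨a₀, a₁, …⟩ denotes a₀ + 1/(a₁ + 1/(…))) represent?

29/12

a_0 = 2: 2/1
a_1 = 2: 5/2
a_2 = 2: 12/5
a_3 = 2: 29/12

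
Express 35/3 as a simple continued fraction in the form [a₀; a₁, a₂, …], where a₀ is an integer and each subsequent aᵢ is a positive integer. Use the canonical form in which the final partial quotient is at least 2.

35 = 11·3 + 2, so a_0 = 11
3 = 1·2 + 1, so a_1 = 1
2 = 2·1 + 0, so a_2 = 2

[11; 1, 2]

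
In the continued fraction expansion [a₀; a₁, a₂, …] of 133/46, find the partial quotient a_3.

5

Repeatedly divide and take the remainder:
⌊133/46⌋ = 2, remainder 41
⌊46/41⌋ = 1, remainder 5
⌊41/5⌋ = 8, remainder 1
⌊5/1⌋ = 5, remainder 0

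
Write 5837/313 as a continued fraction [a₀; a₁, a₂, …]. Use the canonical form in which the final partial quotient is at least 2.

[18; 1, 1, 1, 5, 2, 8]

5837 = 18·313 + 203, so a_0 = 18
313 = 1·203 + 110, so a_1 = 1
203 = 1·110 + 93, so a_2 = 1
110 = 1·93 + 17, so a_3 = 1
93 = 5·17 + 8, so a_4 = 5
17 = 2·8 + 1, so a_5 = 2
8 = 8·1 + 0, so a_6 = 8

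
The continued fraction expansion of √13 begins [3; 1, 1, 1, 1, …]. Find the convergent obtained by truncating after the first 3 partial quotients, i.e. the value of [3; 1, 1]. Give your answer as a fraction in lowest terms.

7/2

Starting at the tail and folding back:
Start with 1.
1 + 1/(1/1) = 1 + 1/1 = 2/1
3 + 1/(2/1) = 3 + 1/2 = 7/2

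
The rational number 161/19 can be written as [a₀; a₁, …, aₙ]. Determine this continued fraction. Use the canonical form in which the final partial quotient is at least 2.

⌊161/19⌋ = 8, remainder 9
⌊19/9⌋ = 2, remainder 1
⌊9/1⌋ = 9, remainder 0

[8; 2, 9]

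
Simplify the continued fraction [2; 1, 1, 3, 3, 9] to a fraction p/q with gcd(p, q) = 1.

Start with 9.
3 + 1/(9/1) = 3 + 1/9 = 28/9
3 + 1/(28/9) = 3 + 9/28 = 93/28
1 + 1/(93/28) = 1 + 28/93 = 121/93
1 + 1/(121/93) = 1 + 93/121 = 214/121
2 + 1/(214/121) = 2 + 121/214 = 549/214

549/214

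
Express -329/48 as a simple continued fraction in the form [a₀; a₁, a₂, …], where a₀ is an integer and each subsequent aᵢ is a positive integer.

[-7; 6, 1, 6]

-329 = -7·48 + 7, so a_0 = -7
48 = 6·7 + 6, so a_1 = 6
7 = 1·6 + 1, so a_2 = 1
6 = 6·1 + 0, so a_3 = 6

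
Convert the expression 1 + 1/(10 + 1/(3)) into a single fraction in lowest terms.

34/31

Start with 3.
10 + 1/(3/1) = 10 + 1/3 = 31/3
1 + 1/(31/3) = 1 + 3/31 = 34/31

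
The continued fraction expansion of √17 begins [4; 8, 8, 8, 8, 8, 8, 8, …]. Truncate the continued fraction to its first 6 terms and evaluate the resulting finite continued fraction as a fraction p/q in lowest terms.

143649/34840

a_0 = 4: 4/1
a_1 = 8: 33/8
a_2 = 8: 268/65
a_3 = 8: 2177/528
a_4 = 8: 17684/4289
a_5 = 8: 143649/34840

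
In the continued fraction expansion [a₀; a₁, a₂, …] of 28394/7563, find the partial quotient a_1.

1

28394 ÷ 7563 → quotient 3, remainder 5705
7563 ÷ 5705 → quotient 1, remainder 1858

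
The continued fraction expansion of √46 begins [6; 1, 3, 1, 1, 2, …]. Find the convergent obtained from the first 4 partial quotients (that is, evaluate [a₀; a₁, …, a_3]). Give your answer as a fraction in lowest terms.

34/5

Start with 1.
3 + 1/(1/1) = 3 + 1/1 = 4/1
1 + 1/(4/1) = 1 + 1/4 = 5/4
6 + 1/(5/4) = 6 + 4/5 = 34/5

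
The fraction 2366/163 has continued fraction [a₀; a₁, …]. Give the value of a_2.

Apply division with remainder until the remainder is 0:
⌊2366/163⌋ = 14, remainder 84
⌊163/84⌋ = 1, remainder 79
⌊84/79⌋ = 1, remainder 5

1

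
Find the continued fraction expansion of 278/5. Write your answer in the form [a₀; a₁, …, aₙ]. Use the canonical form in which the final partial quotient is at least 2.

⌊278/5⌋ = 55, remainder 3
⌊5/3⌋ = 1, remainder 2
⌊3/2⌋ = 1, remainder 1
⌊2/1⌋ = 2, remainder 0

[55; 1, 1, 2]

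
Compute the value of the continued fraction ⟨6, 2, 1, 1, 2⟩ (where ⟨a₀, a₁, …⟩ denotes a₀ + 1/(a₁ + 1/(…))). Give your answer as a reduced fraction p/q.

83/13

Start with 2.
1 + 1/(2/1) = 1 + 1/2 = 3/2
1 + 1/(3/2) = 1 + 2/3 = 5/3
2 + 1/(5/3) = 2 + 3/5 = 13/5
6 + 1/(13/5) = 6 + 5/13 = 83/13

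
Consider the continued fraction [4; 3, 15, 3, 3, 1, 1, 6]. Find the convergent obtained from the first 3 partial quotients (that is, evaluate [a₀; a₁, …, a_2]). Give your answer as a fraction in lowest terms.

Compute successive convergents:
a_0 = 4: 4/1
a_1 = 3: 13/3
a_2 = 15: 199/46

199/46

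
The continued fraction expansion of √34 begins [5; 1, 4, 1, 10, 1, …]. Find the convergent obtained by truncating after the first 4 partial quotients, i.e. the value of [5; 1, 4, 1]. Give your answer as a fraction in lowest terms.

35/6

Use the convergent recurrence hₖ = aₖ·hₖ₋₁ + hₖ₋₂ (and likewise for the denominators kₖ):
a_0 = 5: 5/1
a_1 = 1: 6/1
a_2 = 4: 29/5
a_3 = 1: 35/6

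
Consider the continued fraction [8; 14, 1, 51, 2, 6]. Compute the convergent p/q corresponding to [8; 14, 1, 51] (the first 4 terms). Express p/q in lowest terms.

6284/779

a_0 = 8: 8/1
a_1 = 14: 113/14
a_2 = 1: 121/15
a_3 = 51: 6284/779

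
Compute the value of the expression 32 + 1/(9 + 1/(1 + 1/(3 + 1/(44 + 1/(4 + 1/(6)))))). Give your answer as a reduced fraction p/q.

1392737/43384

Start with 6.
4 + 1/(6/1) = 4 + 1/6 = 25/6
44 + 1/(25/6) = 44 + 6/25 = 1106/25
3 + 1/(1106/25) = 3 + 25/1106 = 3343/1106
1 + 1/(3343/1106) = 1 + 1106/3343 = 4449/3343
9 + 1/(4449/3343) = 9 + 3343/4449 = 43384/4449
32 + 1/(43384/4449) = 32 + 4449/43384 = 1392737/43384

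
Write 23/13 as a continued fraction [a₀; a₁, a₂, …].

23 ÷ 13 → quotient 1, remainder 10
13 ÷ 10 → quotient 1, remainder 3
10 ÷ 3 → quotient 3, remainder 1
3 ÷ 1 → quotient 3, remainder 0

[1; 1, 3, 3]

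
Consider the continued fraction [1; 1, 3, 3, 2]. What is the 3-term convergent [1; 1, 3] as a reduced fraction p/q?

Start with 3.
1 + 1/(3/1) = 1 + 1/3 = 4/3
1 + 1/(4/3) = 1 + 3/4 = 7/4

7/4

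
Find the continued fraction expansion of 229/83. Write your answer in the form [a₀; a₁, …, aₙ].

[2; 1, 3, 6, 1, 2]

⌊229/83⌋ = 2, remainder 63
⌊83/63⌋ = 1, remainder 20
⌊63/20⌋ = 3, remainder 3
⌊20/3⌋ = 6, remainder 2
⌊3/2⌋ = 1, remainder 1
⌊2/1⌋ = 2, remainder 0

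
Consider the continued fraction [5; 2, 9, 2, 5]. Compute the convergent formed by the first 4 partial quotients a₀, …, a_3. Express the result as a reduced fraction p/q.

219/40

Use the convergent recurrence hₖ = aₖ·hₖ₋₁ + hₖ₋₂ (and likewise for the denominators kₖ):
a_0 = 5: 5/1
a_1 = 2: 11/2
a_2 = 9: 104/19
a_3 = 2: 219/40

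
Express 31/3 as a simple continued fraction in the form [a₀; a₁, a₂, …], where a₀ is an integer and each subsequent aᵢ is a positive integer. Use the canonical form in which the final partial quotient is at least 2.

[10; 3]

Repeatedly divide and take the remainder:
31 ÷ 3 → quotient 10, remainder 1
3 ÷ 1 → quotient 3, remainder 0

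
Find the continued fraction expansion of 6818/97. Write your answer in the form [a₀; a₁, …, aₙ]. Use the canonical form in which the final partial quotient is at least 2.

[70; 3, 2, 6, 2]

6818 = 70·97 + 28, so a_0 = 70
97 = 3·28 + 13, so a_1 = 3
28 = 2·13 + 2, so a_2 = 2
13 = 6·2 + 1, so a_3 = 6
2 = 2·1 + 0, so a_4 = 2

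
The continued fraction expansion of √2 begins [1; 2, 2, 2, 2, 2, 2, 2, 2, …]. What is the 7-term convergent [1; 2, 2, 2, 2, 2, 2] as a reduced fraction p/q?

a_0 = 1: 1/1
a_1 = 2: 3/2
a_2 = 2: 7/5
a_3 = 2: 17/12
a_4 = 2: 41/29
a_5 = 2: 99/70
a_6 = 2: 239/169

239/169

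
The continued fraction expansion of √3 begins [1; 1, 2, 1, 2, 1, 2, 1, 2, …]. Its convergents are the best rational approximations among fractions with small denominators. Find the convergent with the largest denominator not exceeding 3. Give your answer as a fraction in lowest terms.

5/3

a_0 = 1: 1/1  (≤ bound)
a_1 = 1: 2/1  (≤ bound)
a_2 = 2: 5/3  (≤ bound)
a_3 = 1: 7/4  (> 3, stop)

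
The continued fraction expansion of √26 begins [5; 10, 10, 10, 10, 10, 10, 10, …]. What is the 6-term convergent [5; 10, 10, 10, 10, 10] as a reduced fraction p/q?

a_0 = 5: 5/1
a_1 = 10: 51/10
a_2 = 10: 515/101
a_3 = 10: 5201/1020
a_4 = 10: 52525/10301
a_5 = 10: 530451/104030

530451/104030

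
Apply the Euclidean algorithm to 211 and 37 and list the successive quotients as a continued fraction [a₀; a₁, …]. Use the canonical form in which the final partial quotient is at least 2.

[5; 1, 2, 2, 1, 3]

⌊211/37⌋ = 5, remainder 26
⌊37/26⌋ = 1, remainder 11
⌊26/11⌋ = 2, remainder 4
⌊11/4⌋ = 2, remainder 3
⌊4/3⌋ = 1, remainder 1
⌊3/1⌋ = 3, remainder 0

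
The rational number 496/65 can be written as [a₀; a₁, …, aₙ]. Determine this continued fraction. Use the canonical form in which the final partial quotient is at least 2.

[7; 1, 1, 1, 2, 2, 3]

496 ÷ 65 → quotient 7, remainder 41
65 ÷ 41 → quotient 1, remainder 24
41 ÷ 24 → quotient 1, remainder 17
24 ÷ 17 → quotient 1, remainder 7
17 ÷ 7 → quotient 2, remainder 3
7 ÷ 3 → quotient 2, remainder 1
3 ÷ 1 → quotient 3, remainder 0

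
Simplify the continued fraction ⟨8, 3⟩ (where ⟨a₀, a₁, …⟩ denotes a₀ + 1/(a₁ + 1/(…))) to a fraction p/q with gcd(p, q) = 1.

Start with 3.
8 + 1/(3/1) = 8 + 1/3 = 25/3

25/3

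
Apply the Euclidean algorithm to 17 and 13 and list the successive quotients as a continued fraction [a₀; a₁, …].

Apply division with remainder until the remainder is 0:
⌊17/13⌋ = 1, remainder 4
⌊13/4⌋ = 3, remainder 1
⌊4/1⌋ = 4, remainder 0

[1; 3, 4]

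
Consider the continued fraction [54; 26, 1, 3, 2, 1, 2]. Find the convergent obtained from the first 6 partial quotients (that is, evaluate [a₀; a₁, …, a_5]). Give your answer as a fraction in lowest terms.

Build up convergents one term at a time:
a_0 = 54: 54/1
a_1 = 26: 1405/26
a_2 = 1: 1459/27
a_3 = 3: 5782/107
a_4 = 2: 13023/241
a_5 = 1: 18805/348

18805/348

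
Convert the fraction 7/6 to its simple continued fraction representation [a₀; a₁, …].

Apply division with remainder until the remainder is 0:
7 ÷ 6 → quotient 1, remainder 1
6 ÷ 1 → quotient 6, remainder 0

[1; 6]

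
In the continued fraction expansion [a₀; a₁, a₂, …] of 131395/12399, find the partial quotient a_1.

131395 ÷ 12399 → quotient 10, remainder 7405
12399 ÷ 7405 → quotient 1, remainder 4994

1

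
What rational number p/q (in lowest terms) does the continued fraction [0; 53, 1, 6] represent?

7/377

Work from the innermost term outward:
Start with 6.
1 + 1/(6/1) = 1 + 1/6 = 7/6
53 + 1/(7/6) = 53 + 6/7 = 377/7
0 + 1/(377/7) = 0 + 7/377 = 7/377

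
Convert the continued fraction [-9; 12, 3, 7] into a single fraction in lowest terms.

Start with 7.
3 + 1/(7/1) = 3 + 1/7 = 22/7
12 + 1/(22/7) = 12 + 7/22 = 271/22
-9 + 1/(271/22) = -9 + 22/271 = -2417/271

-2417/271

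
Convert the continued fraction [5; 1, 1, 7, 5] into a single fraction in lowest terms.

Compute successive convergents:
a_0 = 5: 5/1
a_1 = 1: 6/1
a_2 = 1: 11/2
a_3 = 7: 83/15
a_4 = 5: 426/77

426/77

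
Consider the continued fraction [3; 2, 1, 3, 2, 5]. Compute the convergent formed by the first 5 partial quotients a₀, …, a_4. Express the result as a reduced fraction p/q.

Build up convergents one term at a time:
a_0 = 3: 3/1
a_1 = 2: 7/2
a_2 = 1: 10/3
a_3 = 3: 37/11
a_4 = 2: 84/25

84/25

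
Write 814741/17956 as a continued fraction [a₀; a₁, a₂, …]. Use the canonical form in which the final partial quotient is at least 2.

Apply division with remainder until the remainder is 0:
814741 ÷ 17956 → quotient 45, remainder 6721
17956 ÷ 6721 → quotient 2, remainder 4514
6721 ÷ 4514 → quotient 1, remainder 2207
4514 ÷ 2207 → quotient 2, remainder 100
2207 ÷ 100 → quotient 22, remainder 7
100 ÷ 7 → quotient 14, remainder 2
7 ÷ 2 → quotient 3, remainder 1
2 ÷ 1 → quotient 2, remainder 0

[45; 2, 1, 2, 22, 14, 3, 2]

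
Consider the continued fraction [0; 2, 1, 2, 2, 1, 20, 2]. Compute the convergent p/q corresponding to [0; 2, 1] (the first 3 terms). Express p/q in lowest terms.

1/3

a_0 = 0: 0/1
a_1 = 2: 1/2
a_2 = 1: 1/3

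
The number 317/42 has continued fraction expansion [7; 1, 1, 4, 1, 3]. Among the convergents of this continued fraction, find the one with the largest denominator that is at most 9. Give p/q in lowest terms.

List convergents until the denominator exceeds the bound:
a_0 = 7: 7/1  (≤ bound)
a_1 = 1: 8/1  (≤ bound)
a_2 = 1: 15/2  (≤ bound)
a_3 = 4: 68/9  (≤ bound)
a_4 = 1: 83/11  (> 9, stop)

68/9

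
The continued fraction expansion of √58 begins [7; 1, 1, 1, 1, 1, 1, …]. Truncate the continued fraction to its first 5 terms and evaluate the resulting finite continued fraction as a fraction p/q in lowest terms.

38/5

Start with 1.
1 + 1/(1/1) = 1 + 1/1 = 2/1
1 + 1/(2/1) = 1 + 1/2 = 3/2
1 + 1/(3/2) = 1 + 2/3 = 5/3
7 + 1/(5/3) = 7 + 3/5 = 38/5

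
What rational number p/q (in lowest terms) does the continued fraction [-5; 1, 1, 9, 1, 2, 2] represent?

Start with 2.
2 + 1/(2/1) = 2 + 1/2 = 5/2
1 + 1/(5/2) = 1 + 2/5 = 7/5
9 + 1/(7/5) = 9 + 5/7 = 68/7
1 + 1/(68/7) = 1 + 7/68 = 75/68
1 + 1/(75/68) = 1 + 68/75 = 143/75
-5 + 1/(143/75) = -5 + 75/143 = -640/143

-640/143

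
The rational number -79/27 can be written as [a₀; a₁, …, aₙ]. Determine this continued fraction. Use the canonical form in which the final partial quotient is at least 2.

⌊-79/27⌋ = -3, remainder 2
⌊27/2⌋ = 13, remainder 1
⌊2/1⌋ = 2, remainder 0

[-3; 13, 2]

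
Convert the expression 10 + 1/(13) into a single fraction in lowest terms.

Start with 13.
10 + 1/(13/1) = 10 + 1/13 = 131/13

131/13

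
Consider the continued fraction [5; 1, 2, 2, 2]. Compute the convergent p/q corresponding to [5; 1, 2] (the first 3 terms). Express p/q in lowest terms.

a_0 = 5: 5/1
a_1 = 1: 6/1
a_2 = 2: 17/3

17/3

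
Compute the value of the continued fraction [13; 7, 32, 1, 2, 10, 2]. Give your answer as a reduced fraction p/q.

Starting at the tail and folding back:
Start with 2.
10 + 1/(2/1) = 10 + 1/2 = 21/2
2 + 1/(21/2) = 2 + 2/21 = 44/21
1 + 1/(44/21) = 1 + 21/44 = 65/44
32 + 1/(65/44) = 32 + 44/65 = 2124/65
7 + 1/(2124/65) = 7 + 65/2124 = 14933/2124
13 + 1/(14933/2124) = 13 + 2124/14933 = 196253/14933

196253/14933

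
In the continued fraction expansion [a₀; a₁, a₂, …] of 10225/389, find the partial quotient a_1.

3

Run the Euclidean algorithm, recording each quotient:
10225 = 26·389 + 111, so a_0 = 26
389 = 3·111 + 56, so a_1 = 3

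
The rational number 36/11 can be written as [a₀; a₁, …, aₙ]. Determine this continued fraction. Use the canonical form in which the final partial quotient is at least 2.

36 ÷ 11 → quotient 3, remainder 3
11 ÷ 3 → quotient 3, remainder 2
3 ÷ 2 → quotient 1, remainder 1
2 ÷ 1 → quotient 2, remainder 0

[3; 3, 1, 2]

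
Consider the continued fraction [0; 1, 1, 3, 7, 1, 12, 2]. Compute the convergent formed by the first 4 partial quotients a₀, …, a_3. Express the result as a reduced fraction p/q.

a_0 = 0: 0/1
a_1 = 1: 1/1
a_2 = 1: 1/2
a_3 = 3: 4/7

4/7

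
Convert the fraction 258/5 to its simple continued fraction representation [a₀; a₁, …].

[51; 1, 1, 2]

258 ÷ 5 → quotient 51, remainder 3
5 ÷ 3 → quotient 1, remainder 2
3 ÷ 2 → quotient 1, remainder 1
2 ÷ 1 → quotient 2, remainder 0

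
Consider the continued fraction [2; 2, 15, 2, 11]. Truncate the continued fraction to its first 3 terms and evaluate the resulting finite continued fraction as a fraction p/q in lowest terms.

a_0 = 2: 2/1
a_1 = 2: 5/2
a_2 = 15: 77/31

77/31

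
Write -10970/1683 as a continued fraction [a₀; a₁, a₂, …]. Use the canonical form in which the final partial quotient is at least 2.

[-7; 2, 13, 3, 2, 1, 1, 3]

-10970 = -7·1683 + 811, so a_0 = -7
1683 = 2·811 + 61, so a_1 = 2
811 = 13·61 + 18, so a_2 = 13
61 = 3·18 + 7, so a_3 = 3
18 = 2·7 + 4, so a_4 = 2
7 = 1·4 + 3, so a_5 = 1
4 = 1·3 + 1, so a_6 = 1
3 = 3·1 + 0, so a_7 = 3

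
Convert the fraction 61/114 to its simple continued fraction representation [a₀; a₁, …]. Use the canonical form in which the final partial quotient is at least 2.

[0; 1, 1, 6, 1, 1, 1, 2]

Repeatedly divide and take the remainder:
⌊61/114⌋ = 0, remainder 61
⌊114/61⌋ = 1, remainder 53
⌊61/53⌋ = 1, remainder 8
⌊53/8⌋ = 6, remainder 5
⌊8/5⌋ = 1, remainder 3
⌊5/3⌋ = 1, remainder 2
⌊3/2⌋ = 1, remainder 1
⌊2/1⌋ = 2, remainder 0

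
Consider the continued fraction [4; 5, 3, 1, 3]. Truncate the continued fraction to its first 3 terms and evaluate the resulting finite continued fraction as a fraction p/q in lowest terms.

Start with 3.
5 + 1/(3/1) = 5 + 1/3 = 16/3
4 + 1/(16/3) = 4 + 3/16 = 67/16

67/16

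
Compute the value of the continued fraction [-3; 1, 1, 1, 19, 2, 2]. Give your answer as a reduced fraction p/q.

Start with 2.
2 + 1/(2/1) = 2 + 1/2 = 5/2
19 + 1/(5/2) = 19 + 2/5 = 97/5
1 + 1/(97/5) = 1 + 5/97 = 102/97
1 + 1/(102/97) = 1 + 97/102 = 199/102
1 + 1/(199/102) = 1 + 102/199 = 301/199
-3 + 1/(301/199) = -3 + 199/301 = -704/301

-704/301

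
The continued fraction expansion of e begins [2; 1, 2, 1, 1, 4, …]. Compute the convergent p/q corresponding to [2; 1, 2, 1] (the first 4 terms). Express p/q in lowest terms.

Start with 1.
2 + 1/(1/1) = 2 + 1/1 = 3/1
1 + 1/(3/1) = 1 + 1/3 = 4/3
2 + 1/(4/3) = 2 + 3/4 = 11/4

11/4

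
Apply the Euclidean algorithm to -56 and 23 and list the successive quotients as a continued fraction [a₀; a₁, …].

[-3; 1, 1, 3, 3]

⌊-56/23⌋ = -3, remainder 13
⌊23/13⌋ = 1, remainder 10
⌊13/10⌋ = 1, remainder 3
⌊10/3⌋ = 3, remainder 1
⌊3/1⌋ = 3, remainder 0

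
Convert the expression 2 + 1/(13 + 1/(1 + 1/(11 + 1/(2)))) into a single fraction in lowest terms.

721/348

Start with 2.
11 + 1/(2/1) = 11 + 1/2 = 23/2
1 + 1/(23/2) = 1 + 2/23 = 25/23
13 + 1/(25/23) = 13 + 23/25 = 348/25
2 + 1/(348/25) = 2 + 25/348 = 721/348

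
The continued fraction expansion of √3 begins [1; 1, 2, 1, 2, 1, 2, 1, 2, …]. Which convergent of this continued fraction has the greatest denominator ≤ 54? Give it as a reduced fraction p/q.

a_0 = 1: 1/1  (≤ bound)
a_1 = 1: 2/1  (≤ bound)
a_2 = 2: 5/3  (≤ bound)
a_3 = 1: 7/4  (≤ bound)
a_4 = 2: 19/11  (≤ bound)
a_5 = 1: 26/15  (≤ bound)
a_6 = 2: 71/41  (≤ bound)
a_7 = 1: 97/56  (> 54, stop)

71/41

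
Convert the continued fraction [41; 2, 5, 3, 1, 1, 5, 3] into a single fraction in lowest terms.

59449/1434

Build up convergents one term at a time:
a_0 = 41: 41/1
a_1 = 2: 83/2
a_2 = 5: 456/11
a_3 = 3: 1451/35
a_4 = 1: 1907/46
a_5 = 1: 3358/81
a_6 = 5: 18697/451
a_7 = 3: 59449/1434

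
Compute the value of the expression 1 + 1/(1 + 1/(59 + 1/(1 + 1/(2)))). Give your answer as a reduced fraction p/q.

361/182

Start with 2.
1 + 1/(2/1) = 1 + 1/2 = 3/2
59 + 1/(3/2) = 59 + 2/3 = 179/3
1 + 1/(179/3) = 1 + 3/179 = 182/179
1 + 1/(182/179) = 1 + 179/182 = 361/182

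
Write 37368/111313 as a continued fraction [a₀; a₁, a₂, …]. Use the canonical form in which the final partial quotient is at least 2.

[0; 2, 1, 46, 4, 7, 13, 2]

37368 = 0·111313 + 37368, so a_0 = 0
111313 = 2·37368 + 36577, so a_1 = 2
37368 = 1·36577 + 791, so a_2 = 1
36577 = 46·791 + 191, so a_3 = 46
791 = 4·191 + 27, so a_4 = 4
191 = 7·27 + 2, so a_5 = 7
27 = 13·2 + 1, so a_6 = 13
2 = 2·1 + 0, so a_7 = 2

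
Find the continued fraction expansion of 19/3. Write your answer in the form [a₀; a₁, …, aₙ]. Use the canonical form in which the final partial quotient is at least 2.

Run the Euclidean algorithm, recording each quotient:
⌊19/3⌋ = 6, remainder 1
⌊3/1⌋ = 3, remainder 0

[6; 3]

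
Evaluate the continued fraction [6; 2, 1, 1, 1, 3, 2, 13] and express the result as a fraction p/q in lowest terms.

Start with 13.
2 + 1/(13/1) = 2 + 1/13 = 27/13
3 + 1/(27/13) = 3 + 13/27 = 94/27
1 + 1/(94/27) = 1 + 27/94 = 121/94
1 + 1/(121/94) = 1 + 94/121 = 215/121
1 + 1/(215/121) = 1 + 121/215 = 336/215
2 + 1/(336/215) = 2 + 215/336 = 887/336
6 + 1/(887/336) = 6 + 336/887 = 5658/887

5658/887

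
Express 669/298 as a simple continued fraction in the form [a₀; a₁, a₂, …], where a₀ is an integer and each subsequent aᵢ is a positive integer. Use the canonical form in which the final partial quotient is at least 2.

[2; 4, 12, 6]

Run the Euclidean algorithm, recording each quotient:
669 = 2·298 + 73, so a_0 = 2
298 = 4·73 + 6, so a_1 = 4
73 = 12·6 + 1, so a_2 = 12
6 = 6·1 + 0, so a_3 = 6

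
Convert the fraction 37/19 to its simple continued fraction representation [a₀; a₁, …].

37 ÷ 19 → quotient 1, remainder 18
19 ÷ 18 → quotient 1, remainder 1
18 ÷ 1 → quotient 18, remainder 0

[1; 1, 18]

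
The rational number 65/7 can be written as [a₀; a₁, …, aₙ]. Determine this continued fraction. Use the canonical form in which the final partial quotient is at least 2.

[9; 3, 2]

65 = 9·7 + 2, so a_0 = 9
7 = 3·2 + 1, so a_1 = 3
2 = 2·1 + 0, so a_2 = 2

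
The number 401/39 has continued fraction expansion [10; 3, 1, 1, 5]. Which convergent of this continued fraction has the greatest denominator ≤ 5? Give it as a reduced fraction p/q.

41/4

a_0 = 10: 10/1  (≤ bound)
a_1 = 3: 31/3  (≤ bound)
a_2 = 1: 41/4  (≤ bound)
a_3 = 1: 72/7  (> 5, stop)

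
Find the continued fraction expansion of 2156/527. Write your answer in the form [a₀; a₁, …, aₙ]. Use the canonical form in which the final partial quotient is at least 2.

[4; 10, 1, 47]

⌊2156/527⌋ = 4, remainder 48
⌊527/48⌋ = 10, remainder 47
⌊48/47⌋ = 1, remainder 1
⌊47/1⌋ = 47, remainder 0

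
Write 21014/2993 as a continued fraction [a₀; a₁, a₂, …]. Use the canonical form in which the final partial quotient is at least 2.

21014 ÷ 2993 → quotient 7, remainder 63
2993 ÷ 63 → quotient 47, remainder 32
63 ÷ 32 → quotient 1, remainder 31
32 ÷ 31 → quotient 1, remainder 1
31 ÷ 1 → quotient 31, remainder 0

[7; 47, 1, 1, 31]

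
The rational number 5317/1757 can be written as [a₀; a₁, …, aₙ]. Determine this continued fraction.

[3; 38, 5, 9]

⌊5317/1757⌋ = 3, remainder 46
⌊1757/46⌋ = 38, remainder 9
⌊46/9⌋ = 5, remainder 1
⌊9/1⌋ = 9, remainder 0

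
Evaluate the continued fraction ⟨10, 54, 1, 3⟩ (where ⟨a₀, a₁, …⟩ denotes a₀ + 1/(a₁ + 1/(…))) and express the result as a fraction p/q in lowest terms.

Start with 3.
1 + 1/(3/1) = 1 + 1/3 = 4/3
54 + 1/(4/3) = 54 + 3/4 = 219/4
10 + 1/(219/4) = 10 + 4/219 = 2194/219

2194/219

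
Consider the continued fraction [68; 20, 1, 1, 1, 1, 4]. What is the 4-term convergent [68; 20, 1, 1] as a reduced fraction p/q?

Collapse the nested fraction from the inside out:
Start with 1.
1 + 1/(1/1) = 1 + 1/1 = 2/1
20 + 1/(2/1) = 20 + 1/2 = 41/2
68 + 1/(41/2) = 68 + 2/41 = 2790/41

2790/41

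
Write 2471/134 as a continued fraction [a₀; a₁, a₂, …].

2471 ÷ 134 → quotient 18, remainder 59
134 ÷ 59 → quotient 2, remainder 16
59 ÷ 16 → quotient 3, remainder 11
16 ÷ 11 → quotient 1, remainder 5
11 ÷ 5 → quotient 2, remainder 1
5 ÷ 1 → quotient 5, remainder 0

[18; 2, 3, 1, 2, 5]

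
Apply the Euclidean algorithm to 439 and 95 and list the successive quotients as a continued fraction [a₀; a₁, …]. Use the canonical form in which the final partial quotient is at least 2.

[4; 1, 1, 1, 1, 1, 3, 3]

Repeatedly divide and take the remainder:
⌊439/95⌋ = 4, remainder 59
⌊95/59⌋ = 1, remainder 36
⌊59/36⌋ = 1, remainder 23
⌊36/23⌋ = 1, remainder 13
⌊23/13⌋ = 1, remainder 10
⌊13/10⌋ = 1, remainder 3
⌊10/3⌋ = 3, remainder 1
⌊3/1⌋ = 3, remainder 0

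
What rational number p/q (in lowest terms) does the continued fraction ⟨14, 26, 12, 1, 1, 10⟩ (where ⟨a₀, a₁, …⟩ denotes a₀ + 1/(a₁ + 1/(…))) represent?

a_0 = 14: 14/1
a_1 = 26: 365/26
a_2 = 12: 4394/313
a_3 = 1: 4759/339
a_4 = 1: 9153/652
a_5 = 10: 96289/6859

96289/6859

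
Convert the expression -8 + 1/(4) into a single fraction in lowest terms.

Starting at the tail and folding back:
Start with 4.
-8 + 1/(4/1) = -8 + 1/4 = -31/4

-31/4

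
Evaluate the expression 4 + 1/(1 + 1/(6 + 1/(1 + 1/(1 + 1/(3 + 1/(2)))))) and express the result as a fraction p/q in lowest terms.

589/121

Start with 2.
3 + 1/(2/1) = 3 + 1/2 = 7/2
1 + 1/(7/2) = 1 + 2/7 = 9/7
1 + 1/(9/7) = 1 + 7/9 = 16/9
6 + 1/(16/9) = 6 + 9/16 = 105/16
1 + 1/(105/16) = 1 + 16/105 = 121/105
4 + 1/(121/105) = 4 + 105/121 = 589/121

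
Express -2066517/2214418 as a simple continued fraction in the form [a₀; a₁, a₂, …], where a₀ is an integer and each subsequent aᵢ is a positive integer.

Repeatedly divide and take the remainder:
-2066517 ÷ 2214418 → quotient -1, remainder 147901
2214418 ÷ 147901 → quotient 14, remainder 143804
147901 ÷ 143804 → quotient 1, remainder 4097
143804 ÷ 4097 → quotient 35, remainder 409
4097 ÷ 409 → quotient 10, remainder 7
409 ÷ 7 → quotient 58, remainder 3
7 ÷ 3 → quotient 2, remainder 1
3 ÷ 1 → quotient 3, remainder 0

[-1; 14, 1, 35, 10, 58, 2, 3]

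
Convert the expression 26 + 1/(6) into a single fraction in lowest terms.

Starting at the tail and folding back:
Start with 6.
26 + 1/(6/1) = 26 + 1/6 = 157/6

157/6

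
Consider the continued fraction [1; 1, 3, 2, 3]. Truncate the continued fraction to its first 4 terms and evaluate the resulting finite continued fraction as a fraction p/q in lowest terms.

Use the convergent recurrence hₖ = aₖ·hₖ₋₁ + hₖ₋₂ (and likewise for the denominators kₖ):
a_0 = 1: 1/1
a_1 = 1: 2/1
a_2 = 3: 7/4
a_3 = 2: 16/9

16/9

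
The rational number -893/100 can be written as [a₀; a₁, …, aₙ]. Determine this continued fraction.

[-9; 14, 3, 2]

⌊-893/100⌋ = -9, remainder 7
⌊100/7⌋ = 14, remainder 2
⌊7/2⌋ = 3, remainder 1
⌊2/1⌋ = 2, remainder 0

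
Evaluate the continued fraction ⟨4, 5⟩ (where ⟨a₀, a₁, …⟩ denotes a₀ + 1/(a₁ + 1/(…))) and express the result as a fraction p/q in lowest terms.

Start with 5.
4 + 1/(5/1) = 4 + 1/5 = 21/5

21/5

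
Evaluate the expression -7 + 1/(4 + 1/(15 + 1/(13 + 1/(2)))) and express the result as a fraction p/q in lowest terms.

a_0 = -7: -7/1
a_1 = 4: -27/4
a_2 = 15: -412/61
a_3 = 13: -5383/797
a_4 = 2: -11178/1655

-11178/1655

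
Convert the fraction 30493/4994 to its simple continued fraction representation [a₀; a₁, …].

30493 = 6·4994 + 529, so a_0 = 6
4994 = 9·529 + 233, so a_1 = 9
529 = 2·233 + 63, so a_2 = 2
233 = 3·63 + 44, so a_3 = 3
63 = 1·44 + 19, so a_4 = 1
44 = 2·19 + 6, so a_5 = 2
19 = 3·6 + 1, so a_6 = 3
6 = 6·1 + 0, so a_7 = 6

[6; 9, 2, 3, 1, 2, 3, 6]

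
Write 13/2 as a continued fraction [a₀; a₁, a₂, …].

[6; 2]

Apply division with remainder until the remainder is 0:
13 = 6·2 + 1, so a_0 = 6
2 = 2·1 + 0, so a_1 = 2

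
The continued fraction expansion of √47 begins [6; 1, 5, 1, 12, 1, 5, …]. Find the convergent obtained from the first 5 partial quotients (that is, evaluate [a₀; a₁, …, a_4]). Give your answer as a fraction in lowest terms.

Use the convergent recurrence hₖ = aₖ·hₖ₋₁ + hₖ₋₂ (and likewise for the denominators kₖ):
a_0 = 6: 6/1
a_1 = 1: 7/1
a_2 = 5: 41/6
a_3 = 1: 48/7
a_4 = 12: 617/90

617/90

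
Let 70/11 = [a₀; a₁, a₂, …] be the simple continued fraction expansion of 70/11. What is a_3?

3

Apply division with remainder until the remainder is 0:
70 ÷ 11 → quotient 6, remainder 4
11 ÷ 4 → quotient 2, remainder 3
4 ÷ 3 → quotient 1, remainder 1
3 ÷ 1 → quotient 3, remainder 0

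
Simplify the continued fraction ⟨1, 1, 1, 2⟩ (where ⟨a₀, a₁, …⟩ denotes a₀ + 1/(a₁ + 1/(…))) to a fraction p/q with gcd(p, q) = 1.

8/5

a_0 = 1: 1/1
a_1 = 1: 2/1
a_2 = 1: 3/2
a_3 = 2: 8/5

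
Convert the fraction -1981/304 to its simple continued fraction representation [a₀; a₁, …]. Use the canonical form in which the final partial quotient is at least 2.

[-7; 2, 14, 1, 2, 3]

-1981 ÷ 304 → quotient -7, remainder 147
304 ÷ 147 → quotient 2, remainder 10
147 ÷ 10 → quotient 14, remainder 7
10 ÷ 7 → quotient 1, remainder 3
7 ÷ 3 → quotient 2, remainder 1
3 ÷ 1 → quotient 3, remainder 0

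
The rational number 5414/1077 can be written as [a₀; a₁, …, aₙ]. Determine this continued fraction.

[5; 37, 7, 4]

Apply division with remainder until the remainder is 0:
5414 = 5·1077 + 29, so a_0 = 5
1077 = 37·29 + 4, so a_1 = 37
29 = 7·4 + 1, so a_2 = 7
4 = 4·1 + 0, so a_3 = 4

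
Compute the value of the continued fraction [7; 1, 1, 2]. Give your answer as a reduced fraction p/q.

38/5

Start with 2.
1 + 1/(2/1) = 1 + 1/2 = 3/2
1 + 1/(3/2) = 1 + 2/3 = 5/3
7 + 1/(5/3) = 7 + 3/5 = 38/5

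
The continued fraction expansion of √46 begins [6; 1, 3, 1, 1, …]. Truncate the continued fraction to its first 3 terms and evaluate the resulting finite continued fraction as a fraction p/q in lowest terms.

a_0 = 6: 6/1
a_1 = 1: 7/1
a_2 = 3: 27/4

27/4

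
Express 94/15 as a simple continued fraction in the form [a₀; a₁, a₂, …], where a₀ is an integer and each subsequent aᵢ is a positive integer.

[6; 3, 1, 3]

Repeatedly divide and take the remainder:
94 ÷ 15 → quotient 6, remainder 4
15 ÷ 4 → quotient 3, remainder 3
4 ÷ 3 → quotient 1, remainder 1
3 ÷ 1 → quotient 3, remainder 0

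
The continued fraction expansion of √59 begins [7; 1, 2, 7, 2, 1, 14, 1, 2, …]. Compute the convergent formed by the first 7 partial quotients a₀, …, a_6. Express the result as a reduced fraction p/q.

Start with 14.
1 + 1/(14/1) = 1 + 1/14 = 15/14
2 + 1/(15/14) = 2 + 14/15 = 44/15
7 + 1/(44/15) = 7 + 15/44 = 323/44
2 + 1/(323/44) = 2 + 44/323 = 690/323
1 + 1/(690/323) = 1 + 323/690 = 1013/690
7 + 1/(1013/690) = 7 + 690/1013 = 7781/1013

7781/1013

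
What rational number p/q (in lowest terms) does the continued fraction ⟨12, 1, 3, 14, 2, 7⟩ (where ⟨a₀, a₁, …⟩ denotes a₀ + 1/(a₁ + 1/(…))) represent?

a_0 = 12: 12/1
a_1 = 1: 13/1
a_2 = 3: 51/4
a_3 = 14: 727/57
a_4 = 2: 1505/118
a_5 = 7: 11262/883

11262/883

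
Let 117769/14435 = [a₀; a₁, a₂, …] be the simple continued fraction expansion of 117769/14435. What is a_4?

Apply division with remainder until the remainder is 0:
117769 = 8·14435 + 2289, so a_0 = 8
14435 = 6·2289 + 701, so a_1 = 6
2289 = 3·701 + 186, so a_2 = 3
701 = 3·186 + 143, so a_3 = 3
186 = 1·143 + 43, so a_4 = 1

1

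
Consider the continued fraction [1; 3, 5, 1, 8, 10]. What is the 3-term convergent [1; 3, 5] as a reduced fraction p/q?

Start with 5.
3 + 1/(5/1) = 3 + 1/5 = 16/5
1 + 1/(16/5) = 1 + 5/16 = 21/16

21/16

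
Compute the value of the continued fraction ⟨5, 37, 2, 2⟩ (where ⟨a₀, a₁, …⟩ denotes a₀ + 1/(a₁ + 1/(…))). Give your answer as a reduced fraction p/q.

Start with 2.
2 + 1/(2/1) = 2 + 1/2 = 5/2
37 + 1/(5/2) = 37 + 2/5 = 187/5
5 + 1/(187/5) = 5 + 5/187 = 940/187

940/187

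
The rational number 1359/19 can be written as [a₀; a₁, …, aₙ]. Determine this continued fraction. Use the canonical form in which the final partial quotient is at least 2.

[71; 1, 1, 9]

1359 ÷ 19 → quotient 71, remainder 10
19 ÷ 10 → quotient 1, remainder 9
10 ÷ 9 → quotient 1, remainder 1
9 ÷ 1 → quotient 9, remainder 0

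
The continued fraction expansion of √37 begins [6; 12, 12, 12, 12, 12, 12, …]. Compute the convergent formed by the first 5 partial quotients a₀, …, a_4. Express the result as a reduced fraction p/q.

Compute successive convergents:
a_0 = 6: 6/1
a_1 = 12: 73/12
a_2 = 12: 882/145
a_3 = 12: 10657/1752
a_4 = 12: 128766/21169

128766/21169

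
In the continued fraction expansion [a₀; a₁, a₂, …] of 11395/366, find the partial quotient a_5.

Apply division with remainder until the remainder is 0:
11395 ÷ 366 → quotient 31, remainder 49
366 ÷ 49 → quotient 7, remainder 23
49 ÷ 23 → quotient 2, remainder 3
23 ÷ 3 → quotient 7, remainder 2
3 ÷ 2 → quotient 1, remainder 1
2 ÷ 1 → quotient 2, remainder 0

2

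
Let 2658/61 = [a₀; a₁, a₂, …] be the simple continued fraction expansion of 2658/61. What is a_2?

1

Apply division with remainder until the remainder is 0:
2658 = 43·61 + 35, so a_0 = 43
61 = 1·35 + 26, so a_1 = 1
35 = 1·26 + 9, so a_2 = 1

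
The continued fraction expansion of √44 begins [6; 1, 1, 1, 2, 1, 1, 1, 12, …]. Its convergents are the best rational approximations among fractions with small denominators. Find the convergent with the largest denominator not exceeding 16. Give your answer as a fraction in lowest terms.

73/11

List convergents until the denominator exceeds the bound:
a_0 = 6: 6/1  (≤ bound)
a_1 = 1: 7/1  (≤ bound)
a_2 = 1: 13/2  (≤ bound)
a_3 = 1: 20/3  (≤ bound)
a_4 = 2: 53/8  (≤ bound)
a_5 = 1: 73/11  (≤ bound)
a_6 = 1: 126/19  (> 16, stop)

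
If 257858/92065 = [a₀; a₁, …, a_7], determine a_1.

Repeatedly divide and take the remainder:
257858 ÷ 92065 → quotient 2, remainder 73728
92065 ÷ 73728 → quotient 1, remainder 18337

1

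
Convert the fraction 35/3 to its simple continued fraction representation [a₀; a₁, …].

⌊35/3⌋ = 11, remainder 2
⌊3/2⌋ = 1, remainder 1
⌊2/1⌋ = 2, remainder 0

[11; 1, 2]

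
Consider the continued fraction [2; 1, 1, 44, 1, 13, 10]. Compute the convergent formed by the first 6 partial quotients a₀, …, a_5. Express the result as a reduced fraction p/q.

3187/1272

Start with 13.
1 + 1/(13/1) = 1 + 1/13 = 14/13
44 + 1/(14/13) = 44 + 13/14 = 629/14
1 + 1/(629/14) = 1 + 14/629 = 643/629
1 + 1/(643/629) = 1 + 629/643 = 1272/643
2 + 1/(1272/643) = 2 + 643/1272 = 3187/1272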